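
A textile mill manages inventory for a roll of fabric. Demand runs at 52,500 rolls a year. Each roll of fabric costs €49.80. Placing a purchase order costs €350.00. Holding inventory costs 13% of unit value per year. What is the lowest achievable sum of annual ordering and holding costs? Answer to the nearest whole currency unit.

Holding cost H = 0.13 × €49.80 = €6.4740 per unit per year.
The optimal lot size = √(2DS/H) = √(2 × 52,500 × 350 / 6.474) ≈ 2382.55.
At Q*, ordering cost (D/Q*)S equals holding cost (Q*/2)H, each = √(DSH/2).
Minimum total = √(2DSH) = √(2 × 52,500 × 350 × 6.474) ≈ 15424.639.

TC* ≈ €15,425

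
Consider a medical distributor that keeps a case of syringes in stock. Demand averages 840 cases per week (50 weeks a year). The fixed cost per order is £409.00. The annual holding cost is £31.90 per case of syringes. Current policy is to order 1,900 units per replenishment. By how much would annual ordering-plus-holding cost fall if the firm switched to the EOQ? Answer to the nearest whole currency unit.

Extra cost ≈ £6,241 per year

Annual demand D = 840 × 50 = 42,000.
EOQ = √(2DS/H) = √(2 × 42,000 × 409 / 31.9) ≈ 1037.78.
Cost at Q* = (D/Q*)S + (Q*/2)H = √(2DSH) ≈ £33,105.23.
Cost at Q = 1,900: (42,000/1,900)×409 + (1,900/2)×31.9 = £9,041.05 + £30,305.00 = £39,346.05.
Excess = £39,346.05 − £33,105.23 = £6,240.82.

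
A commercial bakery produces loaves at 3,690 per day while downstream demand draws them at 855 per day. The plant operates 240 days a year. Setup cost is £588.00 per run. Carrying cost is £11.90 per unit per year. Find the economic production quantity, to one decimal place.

Q* ≈ 5,137.5 loaves

Annual demand D = 855 × 240 = 205,200.
Production build-up factor (1 − d/p) = 1 − 855/3,690 = 0.7683.
Q* = √(2DS / (H(1 − d/p))) = √(2 × 205,200 × 588 / (11.9 × 0.7683)).
= √(241,315,200 / 9.1427) ≈ 5137.543.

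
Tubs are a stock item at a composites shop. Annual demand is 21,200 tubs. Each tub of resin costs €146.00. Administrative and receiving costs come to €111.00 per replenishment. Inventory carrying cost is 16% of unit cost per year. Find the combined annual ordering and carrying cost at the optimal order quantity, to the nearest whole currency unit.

TC* ≈ €10,485

Holding cost H = 0.16 × €146.00 = €23.3600 per unit per year.
The optimal lot size = √(2DS/H) = √(2 × 21,200 × 111 / 23.36) ≈ 448.86.
At Q*, ordering cost (D/Q*)S equals holding cost (Q*/2)H, each = √(DSH/2).
Minimum total = √(2DSH) = √(2 × 21,200 × 111 × 23.36) ≈ 10485.299.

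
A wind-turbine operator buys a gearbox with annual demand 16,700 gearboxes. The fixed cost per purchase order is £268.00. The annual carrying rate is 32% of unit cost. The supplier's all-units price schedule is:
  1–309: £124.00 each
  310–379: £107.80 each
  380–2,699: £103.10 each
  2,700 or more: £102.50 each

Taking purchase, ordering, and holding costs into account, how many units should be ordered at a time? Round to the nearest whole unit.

Holding cost per unit per year at price C is H = 0.32·C.
Evaluate total cost at each tier's feasible EOQ or, if the EOQ is below the tier, at the tier's minimum quantity.
Tier 1 (£124.00): EOQ = 475.0 exceeds tier's upper bound 309, so this tier is dominated.
Tier 2 (£107.80): EOQ = 509.4 exceeds tier's upper bound 379, so this tier is dominated.
EOQ at £103.10 = 520.9 (feasible in tier 3): TC = 16,700×£103.10 + (16,700/520.9)×268 + (520.9/2)×0.32×£103.10 = £1,738,954.82.
EOQ at £102.50 = 522.4 < 2700, so use break Q=2700: TC = 16,700×£102.50 + (16,700/2700.0)×268 + (2700.0/2)×0.32×£102.50 = £1,757,687.63.
Lowest total cost is £1,738,954.82 at Q = 520.9.

Q* ≈ 521 gearboxes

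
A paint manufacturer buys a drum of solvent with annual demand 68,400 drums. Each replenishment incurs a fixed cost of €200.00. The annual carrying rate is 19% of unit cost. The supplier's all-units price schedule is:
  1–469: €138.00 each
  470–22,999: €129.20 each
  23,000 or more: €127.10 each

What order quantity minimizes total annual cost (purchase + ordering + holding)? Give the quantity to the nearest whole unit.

Q* ≈ 1,056 drums

Holding cost per unit per year at price C is H = 0.19·C.
Evaluate total cost at each tier's feasible EOQ or, if the EOQ is below the tier, at the tier's minimum quantity.
Tier 1 (€138.00): EOQ = 1021.5 exceeds tier's upper bound 469, so this tier is dominated.
EOQ at €129.20 = 1055.7 (feasible in tier 2): TC = 68,400×€129.20 + (68,400/1055.7)×200 + (1055.7/2)×0.19×€129.20 = €8,863,195.89.
EOQ at €127.10 = 1064.4 < 23000, so use break Q=23000: TC = 68,400×€127.10 + (68,400/23000.0)×200 + (23000.0/2)×0.19×€127.10 = €8,971,948.28.
Lowest total cost is €8,863,195.89 at Q = 1055.7.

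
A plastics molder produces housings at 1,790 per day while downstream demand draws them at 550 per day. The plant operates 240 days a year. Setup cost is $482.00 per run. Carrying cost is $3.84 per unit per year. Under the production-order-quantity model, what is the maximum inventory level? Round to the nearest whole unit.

I_max ≈ 4,791 housings

Annual demand D = 550 × 240 = 132,000.
Production build-up factor (1 − d/p) = 1 − 550/1,790 = 0.6927.
Q* = √(2DS / (H(1 − d/p))) = √(2 × 132,000 × 482 / (3.84 × 0.6927)).
= √(127,248,000 / 2.6601) ≈ 6916.327.
Maximum inventory = Q*(1 − d/p) = 6916.327 × 0.6927 ≈ 4791.199.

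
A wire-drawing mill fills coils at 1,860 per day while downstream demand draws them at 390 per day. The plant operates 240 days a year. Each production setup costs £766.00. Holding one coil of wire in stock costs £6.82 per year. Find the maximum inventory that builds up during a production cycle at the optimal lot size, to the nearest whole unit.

I_max ≈ 4,076 coils

Annual demand D = 390 × 240 = 93,600.
Production build-up factor (1 − d/p) = 1 − 390/1,860 = 0.7903.
Q* = √(2DS / (H(1 − d/p))) = √(2 × 93,600 × 766 / (6.82 × 0.7903)).
= √(143,395,200 / 5.39) ≈ 5157.900.
Maximum inventory = Q*(1 − d/p) = 5157.900 × 0.7903 ≈ 4076.405.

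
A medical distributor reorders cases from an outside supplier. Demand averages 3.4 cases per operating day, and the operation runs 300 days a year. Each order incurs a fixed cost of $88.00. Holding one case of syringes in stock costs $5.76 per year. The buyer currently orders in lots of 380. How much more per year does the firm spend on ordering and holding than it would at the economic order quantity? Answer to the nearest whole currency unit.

Annual demand D = 3.4 × 300 = 1,020.
EOQ = √(2DS/H) = √(2 × 1,020 × 88 / 5.76) ≈ 176.54.
Cost at Q* = (D/Q*)S + (Q*/2)H = √(2DSH) ≈ $1,016.88.
Cost at Q = 380: (1,020/380)×88 + (380/2)×5.76 = $236.21 + $1,094.40 = $1,330.61.
Excess = $1,330.61 − $1,016.88 = $313.74.

Extra cost ≈ $314 per year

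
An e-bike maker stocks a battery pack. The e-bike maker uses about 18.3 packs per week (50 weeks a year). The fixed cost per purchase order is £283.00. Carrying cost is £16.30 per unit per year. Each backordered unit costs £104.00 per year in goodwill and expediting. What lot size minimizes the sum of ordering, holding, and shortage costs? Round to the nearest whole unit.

Annual demand D = 18.3 × 50 = 915.
With planned backorders, Q* = √(2DS/H) · √((H+B)/B).
√(2DS/H) = √(2 × 915 × 283 / 16.3) = 178.248.
√((H+B)/B) = √((16.3+104)/104) = 1.0755.
Q* ≈ 191.708.

Q* ≈ 192 packs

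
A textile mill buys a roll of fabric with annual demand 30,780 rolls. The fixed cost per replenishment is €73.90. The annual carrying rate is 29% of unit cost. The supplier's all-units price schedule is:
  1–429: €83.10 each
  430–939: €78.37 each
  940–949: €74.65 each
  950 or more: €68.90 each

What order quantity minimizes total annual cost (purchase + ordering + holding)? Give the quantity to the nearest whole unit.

Holding cost per unit per year at price C is H = 0.29·C.
Evaluate total cost at each tier's feasible EOQ or, if the EOQ is below the tier, at the tier's minimum quantity.
Tier 1 (€83.10): EOQ = 434.5 exceeds tier's upper bound 429, so this tier is dominated.
EOQ at €78.37 = 447.4 (feasible in tier 2): TC = 30,780×€78.37 + (30,780/447.4)×73.9 + (447.4/2)×0.29×€78.37 = €2,422,396.83.
EOQ at €74.65 = 458.4 < 940, so use break Q=940: TC = 30,780×€74.65 + (30,780/940.0)×73.9 + (940.0/2)×0.29×€74.65 = €2,310,321.63.
EOQ at €68.90 = 477.2 < 950, so use break Q=950: TC = 30,780×€68.90 + (30,780/950.0)×73.9 + (950.0/2)×0.29×€68.90 = €2,132,627.33.
Lowest total cost is €2,132,627.33 at Q = 950.0.

Q* ≈ 950 rolls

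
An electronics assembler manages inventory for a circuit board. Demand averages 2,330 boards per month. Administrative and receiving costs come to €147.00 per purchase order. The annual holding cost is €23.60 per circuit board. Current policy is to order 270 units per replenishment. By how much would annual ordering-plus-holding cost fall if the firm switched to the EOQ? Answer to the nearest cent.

Extra cost ≈ €4,480.36 per year

Annual demand D = 2,330 × 12 = 27,960.
EOQ = √(2DS/H) = √(2 × 27,960 × 147 / 23.6) ≈ 590.18.
Cost at Q* = (D/Q*)S + (Q*/2)H = √(2DSH) ≈ €13,928.30.
Cost at Q = 270: (27,960/270)×147 + (270/2)×23.6 = €15,222.67 + €3,186.00 = €18,408.67.
Excess = €18,408.67 − €13,928.30 = €4,480.36.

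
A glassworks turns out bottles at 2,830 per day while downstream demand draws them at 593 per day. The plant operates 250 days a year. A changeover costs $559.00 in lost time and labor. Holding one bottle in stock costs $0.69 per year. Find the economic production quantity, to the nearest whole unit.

Q* ≈ 17,432 bottles

Annual demand D = 593 × 250 = 148,250.
Production build-up factor (1 − d/p) = 1 − 593/2,830 = 0.7905.
Q* = √(2DS / (H(1 − d/p))) = √(2 × 148,250 × 559 / (0.69 × 0.7905)).
= √(165,743,500 / 0.5454) ≈ 17432.270.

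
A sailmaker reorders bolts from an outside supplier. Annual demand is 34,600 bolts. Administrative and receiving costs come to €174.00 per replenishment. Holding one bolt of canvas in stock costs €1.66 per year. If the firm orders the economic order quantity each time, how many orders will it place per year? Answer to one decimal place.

N ≈ 12.8 orders per year

EOQ = √(2DS/H) = √(2 × 34,600 × 174 / 1.66) ≈ 2693.23.
Orders per year = D / Q* = 34,600 / 2693.23 ≈ 12.847.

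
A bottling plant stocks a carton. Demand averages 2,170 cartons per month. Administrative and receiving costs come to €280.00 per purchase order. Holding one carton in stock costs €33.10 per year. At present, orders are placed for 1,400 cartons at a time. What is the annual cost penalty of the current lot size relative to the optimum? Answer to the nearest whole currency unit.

Annual demand D = 2,170 × 12 = 26,040.
EOQ = √(2DS/H) = √(2 × 26,040 × 280 / 33.1) ≈ 663.74.
Cost at Q* = (D/Q*)S + (Q*/2)H = √(2DSH) ≈ €21,969.92.
Cost at Q = 1,400: (26,040/1,400)×280 + (1,400/2)×33.1 = €5,208.00 + €23,170.00 = €28,378.00.
Excess = €28,378.00 − €21,969.92 = €6,408.08.

Extra cost ≈ €6,408 per year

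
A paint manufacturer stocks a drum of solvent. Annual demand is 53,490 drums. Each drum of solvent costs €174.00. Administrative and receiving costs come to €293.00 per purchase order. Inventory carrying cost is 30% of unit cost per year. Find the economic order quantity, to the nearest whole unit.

Holding cost H = 0.30 × €174.00 = €52.2000 per unit per year.
EOQ = √(2DS / H) = √(2 × 53,490 × 293 / 52.2).
= √(31,345,140 / 52.2) = √600,481.6092 ≈ 774.907.

Q* ≈ 775 drums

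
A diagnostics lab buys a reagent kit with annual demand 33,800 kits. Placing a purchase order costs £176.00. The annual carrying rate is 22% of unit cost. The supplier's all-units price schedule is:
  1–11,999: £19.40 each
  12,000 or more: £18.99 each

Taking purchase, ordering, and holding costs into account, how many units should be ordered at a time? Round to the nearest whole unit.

Holding cost per unit per year at price C is H = 0.22·C.
For each price level, check whether its EOQ is feasible; otherwise the best quantity at that price is the breakpoint.
EOQ at £19.40 = 1669.6 (feasible in tier 1): TC = 33,800×£19.40 + (33,800/1669.6)×176 + (1669.6/2)×0.22×£19.40 = £662,845.94.
EOQ at £18.99 = 1687.5 < 12000, so use break Q=12000: TC = 33,800×£18.99 + (33,800/12000.0)×176 + (12000.0/2)×0.22×£18.99 = £667,424.53.
Lowest total cost is £662,845.94 at Q = 1669.6.

Q* ≈ 1,670 kits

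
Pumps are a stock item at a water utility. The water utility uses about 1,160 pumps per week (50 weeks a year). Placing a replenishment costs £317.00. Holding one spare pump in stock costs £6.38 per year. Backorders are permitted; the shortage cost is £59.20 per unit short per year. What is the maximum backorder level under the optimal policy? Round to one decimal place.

S* ≈ 245.8 pumps

Annual demand D = 1,160 × 50 = 58,000.
With planned backorders, Q* = √(2DS/H) · √((H+B)/B).
√(2DS/H) = √(2 × 58,000 × 317 / 6.38) = 2400.757.
√((H+B)/B) = √((6.38+59.2)/59.2) = 1.0525.
Q* ≈ 2526.813.
S* = Q* · H/(H+B) = 2526.813 × 6.38/65.58 ≈ 245.823.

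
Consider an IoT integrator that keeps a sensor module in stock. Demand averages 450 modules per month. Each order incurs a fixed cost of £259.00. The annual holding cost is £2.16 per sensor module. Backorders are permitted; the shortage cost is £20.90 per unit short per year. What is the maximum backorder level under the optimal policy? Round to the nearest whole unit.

Annual demand D = 450 × 12 = 5,400.
With planned backorders, Q* = √(2DS/H) · √((H+B)/B).
√(2DS/H) = √(2 × 5,400 × 259 / 2.16) = 1137.981.
√((H+B)/B) = √((2.16+20.9)/20.9) = 1.0504.
Q* ≈ 1195.340.
S* = Q* · H/(H+B) = 1195.340 × 2.16/23.06 ≈ 111.966.

S* ≈ 112 modules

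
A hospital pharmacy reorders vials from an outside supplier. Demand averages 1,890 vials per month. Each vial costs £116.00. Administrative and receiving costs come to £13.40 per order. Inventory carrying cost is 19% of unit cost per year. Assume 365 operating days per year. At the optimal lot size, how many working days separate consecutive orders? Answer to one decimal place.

Annual demand D = 1,890 × 12 = 22,680.
Holding cost H = 0.19 × £116.00 = £22.0400 per unit per year.
The optimal lot size = √(2DS/H) = √(2 × 22,680 × 13.4 / 22.04) ≈ 166.07.
Cycle time = Q*/D × 365 = 166.07 / 22,680 × 365 ≈ 2.673 days.

T ≈ 2.7 days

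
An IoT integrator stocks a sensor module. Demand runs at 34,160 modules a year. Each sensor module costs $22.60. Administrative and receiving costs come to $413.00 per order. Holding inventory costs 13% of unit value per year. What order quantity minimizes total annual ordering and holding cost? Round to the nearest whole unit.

Holding cost H = 0.13 × $22.60 = $2.9380 per unit per year.
EOQ = √(2DS / H) = √(2 × 34,160 × 413 / 2.938).
= √(28,216,160 / 2.938) = √9,603,866.5759 ≈ 3099.011.

Q* ≈ 3,099 modules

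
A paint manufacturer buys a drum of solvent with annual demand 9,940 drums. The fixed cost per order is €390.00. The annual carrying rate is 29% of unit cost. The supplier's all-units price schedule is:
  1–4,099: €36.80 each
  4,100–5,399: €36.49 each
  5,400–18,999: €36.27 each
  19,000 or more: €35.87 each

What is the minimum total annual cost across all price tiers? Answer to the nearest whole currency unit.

TC* ≈ €374,888

Holding cost per unit per year at price C is H = 0.29·C.
Candidates are each tier's EOQ (if it falls in that tier) and each price-break quantity.
EOQ at €36.80 = 852.3 (feasible in tier 1): TC = 9,940×€36.80 + (9,940/852.3)×390 + (852.3/2)×0.29×€36.80 = €374,888.27.
EOQ at €36.49 = 856.0 < 4100, so use break Q=4100: TC = 9,940×€36.49 + (9,940/4100.0)×390 + (4100.0/2)×0.29×€36.49 = €385,349.42.
EOQ at €36.27 = 858.6 < 5400, so use break Q=5400: TC = 9,940×€36.27 + (9,940/5400.0)×390 + (5400.0/2)×0.29×€36.27 = €389,641.10.
EOQ at €35.87 = 863.3 < 19000, so use break Q=19000: TC = 9,940×€35.87 + (9,940/19000.0)×390 + (19000.0/2)×0.29×€35.87 = €455,573.68.
Lowest total cost among the candidates is at Q = 852.3.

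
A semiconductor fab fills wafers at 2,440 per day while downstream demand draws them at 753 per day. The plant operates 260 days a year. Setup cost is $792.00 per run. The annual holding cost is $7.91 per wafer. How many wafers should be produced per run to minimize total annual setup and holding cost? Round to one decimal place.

Q* ≈ 7,530.3 wafers

Annual demand D = 753 × 260 = 195,780.
Production build-up factor (1 − d/p) = 1 − 753/2,440 = 0.6914.
Q* = √(2DS / (H(1 − d/p))) = √(2 × 195,780 × 792 / (7.91 × 0.6914)).
= √(310,115,520 / 5.4689) ≈ 7530.276.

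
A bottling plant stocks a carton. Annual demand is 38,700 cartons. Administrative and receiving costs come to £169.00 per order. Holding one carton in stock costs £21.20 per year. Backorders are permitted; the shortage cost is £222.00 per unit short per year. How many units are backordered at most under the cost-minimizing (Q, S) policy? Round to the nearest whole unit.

S* ≈ 72 cartons

With planned backorders, Q* = √(2DS/H) · √((H+B)/B).
√(2DS/H) = √(2 × 38,700 × 169 / 21.2) = 785.499.
√((H+B)/B) = √((21.2+222)/222) = 1.0467.
Q* ≈ 822.150.
S* = Q* · H/(H+B) = 822.150 × 21.2/243.2 ≈ 71.668.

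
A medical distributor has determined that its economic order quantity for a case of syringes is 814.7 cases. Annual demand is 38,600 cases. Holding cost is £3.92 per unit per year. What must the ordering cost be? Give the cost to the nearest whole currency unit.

Invert the EOQ relation Q*² = 2DS/H.
From Q* = √(2DS/H): S = Q*²H / (2D) = 814.7² × 3.92 / (2 × 38,600) = 33.7027.

S ≈ £34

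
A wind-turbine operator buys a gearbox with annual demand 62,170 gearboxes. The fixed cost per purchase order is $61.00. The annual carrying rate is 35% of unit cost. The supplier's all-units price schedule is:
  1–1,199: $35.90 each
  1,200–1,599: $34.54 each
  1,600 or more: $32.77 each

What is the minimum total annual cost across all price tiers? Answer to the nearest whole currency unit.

TC* ≈ $2,048,857

Holding cost per unit per year at price C is H = 0.35·C.
For each price level, check whether its EOQ is feasible; otherwise the best quantity at that price is the breakpoint.
EOQ at $35.90 = 776.9 (feasible in tier 1): TC = 62,170×$35.90 + (62,170/776.9)×61 + (776.9/2)×0.35×$35.90 = $2,241,665.29.
EOQ at $34.54 = 792.1 < 1200, so use break Q=1200: TC = 62,170×$34.54 + (62,170/1200.0)×61 + (1200.0/2)×0.35×$34.54 = $2,157,765.51.
EOQ at $32.77 = 813.2 < 1600, so use break Q=1600: TC = 62,170×$32.77 + (62,170/1600.0)×61 + (1600.0/2)×0.35×$32.77 = $2,048,856.73.
Lowest total cost among the candidates is at Q = 1600.0.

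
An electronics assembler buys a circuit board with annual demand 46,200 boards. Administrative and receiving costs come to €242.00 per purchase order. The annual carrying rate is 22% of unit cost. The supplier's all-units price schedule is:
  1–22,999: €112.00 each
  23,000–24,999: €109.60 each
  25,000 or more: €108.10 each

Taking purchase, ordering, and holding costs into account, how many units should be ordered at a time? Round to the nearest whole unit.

Holding cost per unit per year at price C is H = 0.22·C.
For each price level, check whether its EOQ is feasible; otherwise the best quantity at that price is the breakpoint.
EOQ at €112.00 = 952.6 (feasible in tier 1): TC = 46,200×€112.00 + (46,200/952.6)×242 + (952.6/2)×0.22×€112.00 = €5,197,872.75.
EOQ at €109.60 = 963.0 < 23000, so use break Q=23000: TC = 46,200×€109.60 + (46,200/23000.0)×242 + (23000.0/2)×0.22×€109.60 = €5,341,294.10.
EOQ at €108.10 = 969.7 < 25000, so use break Q=25000: TC = 46,200×€108.10 + (46,200/25000.0)×242 + (25000.0/2)×0.22×€108.10 = €5,291,942.22.
Lowest total cost is €5,197,872.75 at Q = 952.6.

Q* ≈ 953 boards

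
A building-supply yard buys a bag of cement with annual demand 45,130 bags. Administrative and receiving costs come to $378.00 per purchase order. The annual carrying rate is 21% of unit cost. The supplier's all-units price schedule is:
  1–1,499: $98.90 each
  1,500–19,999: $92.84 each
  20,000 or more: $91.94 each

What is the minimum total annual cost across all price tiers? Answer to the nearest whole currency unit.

TC* ≈ $4,215,864

Holding cost per unit per year at price C is H = 0.21·C.
For each price level, check whether its EOQ is feasible; otherwise the best quantity at that price is the breakpoint.
EOQ at $98.90 = 1281.7 (feasible in tier 1): TC = 45,130×$98.90 + (45,130/1281.7)×378 + (1281.7/2)×0.21×$98.90 = $4,489,976.59.
EOQ at $92.84 = 1322.9 < 1500, so use break Q=1500: TC = 45,130×$92.84 + (45,130/1500.0)×378 + (1500.0/2)×0.21×$92.84 = $4,215,864.26.
EOQ at $91.94 = 1329.3 < 20000, so use break Q=20000: TC = 45,130×$91.94 + (45,130/20000.0)×378 + (20000.0/2)×0.21×$91.94 = $4,343,179.16.
Lowest total cost among the candidates is at Q = 1500.0.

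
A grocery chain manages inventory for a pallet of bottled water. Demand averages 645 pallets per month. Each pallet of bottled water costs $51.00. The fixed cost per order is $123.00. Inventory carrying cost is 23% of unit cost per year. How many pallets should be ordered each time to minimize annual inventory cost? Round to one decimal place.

Annual demand D = 645 × 12 = 7,740.
Holding cost H = 0.23 × $51.00 = $11.7300 per unit per year.
EOQ = √(2DS / H) = √(2 × 7,740 × 123 / 11.73).
= √(1,904,040 / 11.73) = √162,322.2506 ≈ 402.892.

Q* ≈ 402.9 pallets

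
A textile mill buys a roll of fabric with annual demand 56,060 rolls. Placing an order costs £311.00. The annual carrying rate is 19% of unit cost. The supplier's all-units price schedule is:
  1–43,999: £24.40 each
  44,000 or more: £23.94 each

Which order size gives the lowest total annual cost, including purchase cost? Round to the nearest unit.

Holding cost per unit per year at price C is H = 0.19·C.
Evaluate total cost at each tier's feasible EOQ or, if the EOQ is below the tier, at the tier's minimum quantity.
EOQ at £24.40 = 2742.5 (feasible in tier 1): TC = 56,060×£24.40 + (56,060/2742.5)×311 + (2742.5/2)×0.19×£24.40 = £1,380,578.33.
EOQ at £23.94 = 2768.7 < 44000, so use break Q=44000: TC = 56,060×£23.94 + (56,060/44000.0)×311 + (44000.0/2)×0.19×£23.94 = £1,442,541.84.
Lowest total cost is £1,380,578.33 at Q = 2742.5.

Q* ≈ 2,743 rolls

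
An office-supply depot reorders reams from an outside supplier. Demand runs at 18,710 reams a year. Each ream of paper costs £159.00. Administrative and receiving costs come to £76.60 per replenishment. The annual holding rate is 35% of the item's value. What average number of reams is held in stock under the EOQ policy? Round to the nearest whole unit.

Holding cost H = 0.35 × £159.00 = £55.6500 per unit per year.
EOQ = √(2DS/H) = √(2 × 18,710 × 76.6 / 55.65) ≈ 226.95.
Average inventory = Q*/2 ≈ 226.95 / 2 = 113.476.

Average inventory ≈ 113 reams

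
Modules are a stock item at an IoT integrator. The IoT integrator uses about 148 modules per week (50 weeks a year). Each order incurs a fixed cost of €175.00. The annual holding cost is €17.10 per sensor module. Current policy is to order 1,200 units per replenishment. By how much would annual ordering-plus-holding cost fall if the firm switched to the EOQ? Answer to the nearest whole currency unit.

Extra cost ≈ €4,684 per year

Annual demand D = 148 × 50 = 7,400.
EOQ = √(2DS/H) = √(2 × 7,400 × 175 / 17.1) ≈ 389.18.
Cost at Q* = (D/Q*)S + (Q*/2)H = √(2DSH) ≈ €6,655.00.
Cost at Q = 1,200: (7,400/1,200)×175 + (1,200/2)×17.1 = €1,079.17 + €10,260.00 = €11,339.17.
Excess = €11,339.17 − €6,655.00 = €4,684.17.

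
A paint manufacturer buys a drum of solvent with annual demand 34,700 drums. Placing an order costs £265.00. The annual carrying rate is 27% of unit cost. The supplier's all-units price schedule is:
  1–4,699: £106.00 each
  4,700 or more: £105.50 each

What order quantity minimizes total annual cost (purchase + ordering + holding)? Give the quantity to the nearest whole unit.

Q* ≈ 802 drums

Holding cost per unit per year at price C is H = 0.27·C.
Evaluate total cost at each tier's feasible EOQ or, if the EOQ is below the tier, at the tier's minimum quantity.
EOQ at £106.00 = 801.6 (feasible in tier 1): TC = 34,700×£106.00 + (34,700/801.6)×265 + (801.6/2)×0.27×£106.00 = £3,701,142.33.
EOQ at £105.50 = 803.5 < 4700, so use break Q=4700: TC = 34,700×£105.50 + (34,700/4700.0)×265 + (4700.0/2)×0.27×£105.50 = £3,729,746.24.
Lowest total cost is £3,701,142.33 at Q = 801.6.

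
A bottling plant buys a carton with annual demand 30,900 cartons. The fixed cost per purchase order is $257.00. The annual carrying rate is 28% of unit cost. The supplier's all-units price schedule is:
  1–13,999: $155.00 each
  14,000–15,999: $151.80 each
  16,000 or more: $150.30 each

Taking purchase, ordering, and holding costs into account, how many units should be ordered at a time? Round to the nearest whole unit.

Q* ≈ 605 cartons

Holding cost per unit per year at price C is H = 0.28·C.
Candidates are each tier's EOQ (if it falls in that tier) and each price-break quantity.
EOQ at $155.00 = 604.9 (feasible in tier 1): TC = 30,900×$155.00 + (30,900/604.9)×257 + (604.9/2)×0.28×$155.00 = $4,815,754.62.
EOQ at $151.80 = 611.3 < 14000, so use break Q=14000: TC = 30,900×$151.80 + (30,900/14000.0)×257 + (14000.0/2)×0.28×$151.80 = $4,988,715.24.
EOQ at $150.30 = 614.3 < 16000, so use break Q=16000: TC = 30,900×$150.30 + (30,900/16000.0)×257 + (16000.0/2)×0.28×$150.30 = $4,981,438.33.
Lowest total cost is $4,815,754.62 at Q = 604.9.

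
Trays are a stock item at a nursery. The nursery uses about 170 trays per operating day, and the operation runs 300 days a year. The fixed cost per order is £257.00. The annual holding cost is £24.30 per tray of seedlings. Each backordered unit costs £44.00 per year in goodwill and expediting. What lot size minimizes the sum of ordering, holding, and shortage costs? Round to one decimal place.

Annual demand D = 170 × 300 = 51,000.
With planned backorders, Q* = √(2DS/H) · √((H+B)/B).
√(2DS/H) = √(2 × 51,000 × 257 / 24.3) = 1038.636.
√((H+B)/B) = √((24.3+44)/44) = 1.2459.
Q* ≈ 1294.039.

Q* ≈ 1,294.0 trays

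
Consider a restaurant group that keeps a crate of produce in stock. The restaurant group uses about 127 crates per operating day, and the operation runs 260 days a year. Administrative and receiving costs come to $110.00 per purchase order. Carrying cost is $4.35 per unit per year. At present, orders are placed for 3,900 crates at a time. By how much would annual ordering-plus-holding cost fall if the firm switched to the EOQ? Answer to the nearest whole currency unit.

Extra cost ≈ $3,792 per year

Annual demand D = 127 × 260 = 33,020.
EOQ = √(2DS/H) = √(2 × 33,020 × 110 / 4.35) ≈ 1292.28.
Cost at Q* = (D/Q*)S + (Q*/2)H = √(2DSH) ≈ $5,621.40.
Cost at Q = 3,900: (33,020/3,900)×110 + (3,900/2)×4.35 = $931.33 + $8,482.50 = $9,413.83.
Excess = $9,413.83 − $5,621.40 = $3,792.43.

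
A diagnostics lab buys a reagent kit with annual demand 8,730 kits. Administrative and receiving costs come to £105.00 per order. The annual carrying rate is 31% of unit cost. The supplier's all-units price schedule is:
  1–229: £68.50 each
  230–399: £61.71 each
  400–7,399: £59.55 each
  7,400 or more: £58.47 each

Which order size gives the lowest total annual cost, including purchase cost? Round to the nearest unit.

Q* ≈ 400 kits

Holding cost per unit per year at price C is H = 0.31·C.
Evaluate total cost at each tier's feasible EOQ or, if the EOQ is below the tier, at the tier's minimum quantity.
Tier 1 (£68.50): EOQ = 293.8 exceeds tier's upper bound 229, so this tier is dominated.
EOQ at £61.71 = 309.6 (feasible in tier 2): TC = 8,730×£61.71 + (8,730/309.6)×105 + (309.6/2)×0.31×£61.71 = £544,650.40.
EOQ at £59.55 = 315.1 < 400, so use break Q=400: TC = 8,730×£59.55 + (8,730/400.0)×105 + (400.0/2)×0.31×£59.55 = £525,855.22.
EOQ at £58.47 = 318.0 < 7400, so use break Q=7400: TC = 8,730×£58.47 + (8,730/7400.0)×105 + (7400.0/2)×0.31×£58.47 = £577,632.06.
Lowest total cost is £525,855.22 at Q = 400.0.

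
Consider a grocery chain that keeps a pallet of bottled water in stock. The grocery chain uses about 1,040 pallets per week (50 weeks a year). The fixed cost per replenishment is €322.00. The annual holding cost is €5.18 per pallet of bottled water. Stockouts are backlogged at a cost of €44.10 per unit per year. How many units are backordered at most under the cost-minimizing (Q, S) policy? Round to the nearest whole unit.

S* ≈ 283 pallets

Annual demand D = 1,040 × 50 = 52,000.
With planned backorders, Q* = √(2DS/H) · √((H+B)/B).
√(2DS/H) = √(2 × 52,000 × 322 / 5.18) = 2542.610.
√((H+B)/B) = √((5.18+44.1)/44.1) = 1.0571.
Q* ≈ 2687.793.
S* = Q* · H/(H+B) = 2687.793 × 5.18/49.28 ≈ 282.524.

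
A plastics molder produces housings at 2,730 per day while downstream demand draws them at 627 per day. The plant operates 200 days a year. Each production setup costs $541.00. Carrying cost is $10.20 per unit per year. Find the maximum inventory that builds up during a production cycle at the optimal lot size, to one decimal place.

I_max ≈ 3,201.1 housings

Annual demand D = 627 × 200 = 125,400.
Production build-up factor (1 − d/p) = 1 − 627/2,730 = 0.7703.
Q* = √(2DS / (H(1 − d/p))) = √(2 × 125,400 × 541 / (10.2 × 0.7703)).
= √(135,682,800 / 7.8574) ≈ 4155.507.
Maximum inventory = Q*(1 − d/p) = 4155.507 × 0.7703 ≈ 3201.110.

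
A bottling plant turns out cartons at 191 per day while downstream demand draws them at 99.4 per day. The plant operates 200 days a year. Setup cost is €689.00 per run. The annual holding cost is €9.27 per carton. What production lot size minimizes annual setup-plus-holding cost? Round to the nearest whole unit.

Q* ≈ 2,482 cartons

Annual demand D = 99.4 × 200 = 19,880.
Production build-up factor (1 − d/p) = 1 − 99.4/191 = 0.4796.
Q* = √(2DS / (H(1 − d/p))) = √(2 × 19,880 × 689 / (9.27 × 0.4796)).
= √(27,394,640 / 4.4457) ≈ 2482.344.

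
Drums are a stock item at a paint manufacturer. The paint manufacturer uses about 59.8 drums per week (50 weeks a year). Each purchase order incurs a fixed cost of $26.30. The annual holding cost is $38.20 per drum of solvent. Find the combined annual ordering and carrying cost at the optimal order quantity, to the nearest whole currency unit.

Annual demand D = 59.8 × 50 = 2,990.
EOQ = √(2DS/H) = √(2 × 2,990 × 26.3 / 38.2) ≈ 64.16.
At Q*, ordering cost (D/Q*)S equals holding cost (Q*/2)H, each = √(DSH/2).
Minimum total = √(2DSH) = √(2 × 2,990 × 26.3 × 38.2) ≈ 2451.095.

TC* ≈ $2,451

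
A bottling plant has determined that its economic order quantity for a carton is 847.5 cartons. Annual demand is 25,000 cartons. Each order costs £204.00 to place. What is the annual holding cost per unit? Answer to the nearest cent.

H ≈ £14.20

Squaring Q* = √(2DS/H) gives Q*² = 2DS/H.
From Q* = √(2DS/H): H = 2DS / Q*² = 2 × 25,000 × 204 / 847.5² = 14.2011.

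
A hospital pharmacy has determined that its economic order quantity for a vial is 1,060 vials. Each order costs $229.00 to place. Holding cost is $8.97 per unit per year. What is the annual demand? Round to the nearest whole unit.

D ≈ 22,006 vials per year

Squaring Q* = √(2DS/H) gives Q*² = 2DS/H.
From Q* = √(2DS/H): D = Q*²H / (2S) = 1,060² × 8.97 / (2 × 229) = 22005.878.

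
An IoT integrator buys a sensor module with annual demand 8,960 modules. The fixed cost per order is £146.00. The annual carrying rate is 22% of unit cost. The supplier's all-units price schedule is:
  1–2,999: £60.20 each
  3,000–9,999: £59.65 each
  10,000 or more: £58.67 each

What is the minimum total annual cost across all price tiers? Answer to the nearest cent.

TC* ≈ £545,278.47

Holding cost per unit per year at price C is H = 0.22·C.
For each price level, check whether its EOQ is feasible; otherwise the best quantity at that price is the breakpoint.
EOQ at £60.20 = 444.5 (feasible in tier 1): TC = 8,960×£60.20 + (8,960/444.5)×146 + (444.5/2)×0.22×£60.20 = £545,278.47.
EOQ at £59.65 = 446.5 < 3000, so use break Q=3000: TC = 8,960×£59.65 + (8,960/3000.0)×146 + (3000.0/2)×0.22×£59.65 = £554,584.55.
EOQ at £58.67 = 450.2 < 10000, so use break Q=10000: TC = 8,960×£58.67 + (8,960/10000.0)×146 + (10000.0/2)×0.22×£58.67 = £590,351.02.
Lowest total cost among the candidates is at Q = 444.5.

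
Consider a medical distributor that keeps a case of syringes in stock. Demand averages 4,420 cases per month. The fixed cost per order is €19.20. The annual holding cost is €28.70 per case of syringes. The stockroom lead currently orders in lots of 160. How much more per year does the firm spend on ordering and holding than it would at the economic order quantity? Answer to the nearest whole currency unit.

Extra cost ≈ €1,015 per year

Annual demand D = 4,420 × 12 = 53,040.
EOQ = √(2DS/H) = √(2 × 53,040 × 19.2 / 28.7) ≈ 266.40.
Cost at Q* = (D/Q*)S + (Q*/2)H = √(2DSH) ≈ €7,645.54.
Cost at Q = 160: (53,040/160)×19.2 + (160/2)×28.7 = €6,364.80 + €2,296.00 = €8,660.80.
Excess = €8,660.80 − €7,645.54 = €1,015.26.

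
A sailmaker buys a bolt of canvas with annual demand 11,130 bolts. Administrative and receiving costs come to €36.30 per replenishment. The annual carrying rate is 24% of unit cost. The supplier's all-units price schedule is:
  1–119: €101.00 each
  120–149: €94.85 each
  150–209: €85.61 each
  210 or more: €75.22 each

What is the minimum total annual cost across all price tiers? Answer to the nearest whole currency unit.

TC* ≈ €841,018

Holding cost per unit per year at price C is H = 0.24·C.
Candidates are each tier's EOQ (if it falls in that tier) and each price-break quantity.
Tier 1 (€101.00): EOQ = 182.6 exceeds tier's upper bound 119, so this tier is dominated.
Tier 2 (€94.85): EOQ = 188.4 exceeds tier's upper bound 149, so this tier is dominated.
EOQ at €85.61 = 198.3 (feasible in tier 3): TC = 11,130×€85.61 + (11,130/198.3)×36.3 + (198.3/2)×0.24×€85.61 = €956,913.89.
EOQ at €75.22 = 211.6 (feasible in tier 4): TC = 11,130×€75.22 + (11,130/211.6)×36.3 + (211.6/2)×0.24×€75.22 = €841,017.94.
Lowest total cost among the candidates is at Q = 211.6.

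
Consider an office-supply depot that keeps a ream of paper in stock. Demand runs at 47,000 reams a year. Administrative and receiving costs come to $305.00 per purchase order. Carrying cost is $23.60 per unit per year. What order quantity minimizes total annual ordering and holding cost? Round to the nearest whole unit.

Q* ≈ 1,102 reams

EOQ = √(2DS / H) = √(2 × 47,000 × 305 / 23.6).
= √(28,670,000 / 23.6) = √1,214,830.5085 ≈ 1102.193.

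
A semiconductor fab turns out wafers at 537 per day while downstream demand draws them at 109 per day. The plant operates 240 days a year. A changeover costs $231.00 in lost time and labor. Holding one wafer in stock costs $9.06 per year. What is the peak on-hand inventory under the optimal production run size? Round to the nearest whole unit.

I_max ≈ 1,031 wafers

Annual demand D = 109 × 240 = 26,160.
Production build-up factor (1 − d/p) = 1 − 109/537 = 0.7970.
Q* = √(2DS / (H(1 − d/p))) = √(2 × 26,160 × 231 / (9.06 × 0.7970)).
= √(12,085,920 / 7.221) ≈ 1293.722.
Maximum inventory = Q*(1 − d/p) = 1293.722 × 0.7970 ≈ 1031.123.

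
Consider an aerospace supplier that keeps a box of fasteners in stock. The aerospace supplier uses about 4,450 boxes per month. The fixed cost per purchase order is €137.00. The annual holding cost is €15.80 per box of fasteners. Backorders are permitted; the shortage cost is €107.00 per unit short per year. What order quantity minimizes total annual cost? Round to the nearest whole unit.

Q* ≈ 1,031 boxes

Annual demand D = 4,450 × 12 = 53,400.
With planned backorders, Q* = √(2DS/H) · √((H+B)/B).
√(2DS/H) = √(2 × 53,400 × 137 / 15.8) = 962.315.
√((H+B)/B) = √((15.8+107)/107) = 1.0713.
Q* ≈ 1030.919.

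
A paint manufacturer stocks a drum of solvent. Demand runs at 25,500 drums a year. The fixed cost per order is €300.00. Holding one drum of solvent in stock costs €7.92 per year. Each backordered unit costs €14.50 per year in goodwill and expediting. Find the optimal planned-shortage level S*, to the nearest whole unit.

S* ≈ 611 drums

With planned backorders, Q* = √(2DS/H) · √((H+B)/B).
√(2DS/H) = √(2 × 25,500 × 300 / 7.92) = 1389.899.
√((H+B)/B) = √((7.92+14.5)/14.5) = 1.2435.
Q* ≈ 1728.291.
S* = Q* · H/(H+B) = 1728.291 × 7.92/22.42 ≈ 610.529.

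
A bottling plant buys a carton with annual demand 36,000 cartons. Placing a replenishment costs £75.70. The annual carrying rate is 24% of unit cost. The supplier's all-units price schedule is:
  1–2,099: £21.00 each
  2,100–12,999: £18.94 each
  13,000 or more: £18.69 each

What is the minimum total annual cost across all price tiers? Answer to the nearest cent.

Holding cost per unit per year at price C is H = 0.24·C.
Evaluate total cost at each tier's feasible EOQ or, if the EOQ is below the tier, at the tier's minimum quantity.
EOQ at £21.00 = 1039.9 (feasible in tier 1): TC = 36,000×£21.00 + (36,000/1039.9)×75.7 + (1039.9/2)×0.24×£21.00 = £761,241.18.
EOQ at £18.94 = 1095.0 < 2100, so use break Q=2100: TC = 36,000×£18.94 + (36,000/2100.0)×75.7 + (2100.0/2)×0.24×£18.94 = £687,910.59.
EOQ at £18.69 = 1102.3 < 13000, so use break Q=13000: TC = 36,000×£18.69 + (36,000/13000.0)×75.7 + (13000.0/2)×0.24×£18.69 = £702,206.03.
Lowest total cost among the candidates is at Q = 2100.0.

TC* ≈ £687,910.59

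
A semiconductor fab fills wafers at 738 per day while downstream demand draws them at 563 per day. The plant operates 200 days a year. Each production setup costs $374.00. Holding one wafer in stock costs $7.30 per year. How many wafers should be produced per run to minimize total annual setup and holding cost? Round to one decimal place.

Annual demand D = 563 × 200 = 112,600.
Production build-up factor (1 − d/p) = 1 − 563/738 = 0.2371.
Q* = √(2DS / (H(1 − d/p))) = √(2 × 112,600 × 374 / (7.3 × 0.2371)).
= √(84,224,800 / 1.731) ≈ 6975.378.

Q* ≈ 6,975.4 wafers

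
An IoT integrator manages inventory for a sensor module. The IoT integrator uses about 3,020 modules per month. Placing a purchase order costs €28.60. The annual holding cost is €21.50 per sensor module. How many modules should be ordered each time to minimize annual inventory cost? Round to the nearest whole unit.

Annual demand D = 3,020 × 12 = 36,240.
EOQ = √(2DS / H) = √(2 × 36,240 × 28.6 / 21.5).
= √(2,072,928 / 21.5) = √96,415.2558 ≈ 310.508.

Q* ≈ 311 modules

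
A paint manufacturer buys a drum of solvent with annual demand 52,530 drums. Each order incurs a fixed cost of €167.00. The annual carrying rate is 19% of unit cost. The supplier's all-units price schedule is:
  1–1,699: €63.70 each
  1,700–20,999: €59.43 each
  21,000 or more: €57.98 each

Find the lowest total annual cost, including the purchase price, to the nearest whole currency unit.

TC* ≈ €3,136,616

Holding cost per unit per year at price C is H = 0.19·C.
Evaluate total cost at each tier's feasible EOQ or, if the EOQ is below the tier, at the tier's minimum quantity.
EOQ at €63.70 = 1204.0 (feasible in tier 1): TC = 52,530×€63.70 + (52,530/1204.0)×167 + (1204.0/2)×0.19×€63.70 = €3,360,733.14.
EOQ at €59.43 = 1246.5 < 1700, so use break Q=1700: TC = 52,530×€59.43 + (52,530/1700.0)×167 + (1700.0/2)×0.19×€59.43 = €3,136,616.14.
EOQ at €57.98 = 1262.0 < 21000, so use break Q=21000: TC = 52,530×€57.98 + (52,530/21000.0)×167 + (21000.0/2)×0.19×€57.98 = €3,161,777.24.
Lowest total cost among the candidates is at Q = 1700.0.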